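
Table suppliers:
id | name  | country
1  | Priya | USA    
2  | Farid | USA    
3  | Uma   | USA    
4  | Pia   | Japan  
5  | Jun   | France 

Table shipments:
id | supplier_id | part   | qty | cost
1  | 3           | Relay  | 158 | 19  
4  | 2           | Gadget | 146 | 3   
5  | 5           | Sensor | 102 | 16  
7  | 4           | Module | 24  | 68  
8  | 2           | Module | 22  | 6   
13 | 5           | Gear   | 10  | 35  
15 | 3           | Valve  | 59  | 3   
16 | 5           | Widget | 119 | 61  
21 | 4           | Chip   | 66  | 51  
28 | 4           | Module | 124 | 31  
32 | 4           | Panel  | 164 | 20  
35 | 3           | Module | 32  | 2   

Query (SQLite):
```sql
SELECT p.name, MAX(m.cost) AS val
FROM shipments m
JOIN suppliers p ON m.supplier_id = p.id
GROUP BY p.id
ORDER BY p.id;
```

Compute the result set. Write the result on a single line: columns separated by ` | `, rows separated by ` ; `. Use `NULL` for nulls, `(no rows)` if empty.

Join each shipments row to its suppliers via supplier_id.
Group joined rows by suppliers.id; compute MAX(m.cost) per group.
  2: ids {4, 8} → MAX(m.cost)=6
  3: ids {1, 15, 35} → MAX(m.cost)=19
  4: ids {7, 21, 28, 32} → MAX(m.cost)=68
  5: ids {5, 13, 16} → MAX(m.cost)=61

Farid | 6 ; Uma | 19 ; Pia | 68 ; Jun | 61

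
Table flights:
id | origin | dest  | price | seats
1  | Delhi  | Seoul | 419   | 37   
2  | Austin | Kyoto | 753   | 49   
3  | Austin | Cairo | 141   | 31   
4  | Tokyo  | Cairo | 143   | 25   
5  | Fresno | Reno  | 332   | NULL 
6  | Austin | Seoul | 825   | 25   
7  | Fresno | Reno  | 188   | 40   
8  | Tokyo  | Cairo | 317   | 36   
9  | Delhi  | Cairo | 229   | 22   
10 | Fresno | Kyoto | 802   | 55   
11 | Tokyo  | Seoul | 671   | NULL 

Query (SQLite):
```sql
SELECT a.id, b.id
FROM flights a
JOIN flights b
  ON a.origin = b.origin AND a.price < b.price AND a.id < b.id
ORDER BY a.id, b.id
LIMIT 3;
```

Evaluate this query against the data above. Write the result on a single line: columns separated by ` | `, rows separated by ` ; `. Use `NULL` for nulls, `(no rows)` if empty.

Pairs (a,b) with same origin, a.price < b.price, a.id < b.id.
origin groups: Austin:{2,3,6} Delhi:{1,9} Fresno:{5,7,10} Tokyo:{4,8,11}
Ordered by (a.id, b.id); first 3.

2 | 6 ; 3 | 6 ; 4 | 8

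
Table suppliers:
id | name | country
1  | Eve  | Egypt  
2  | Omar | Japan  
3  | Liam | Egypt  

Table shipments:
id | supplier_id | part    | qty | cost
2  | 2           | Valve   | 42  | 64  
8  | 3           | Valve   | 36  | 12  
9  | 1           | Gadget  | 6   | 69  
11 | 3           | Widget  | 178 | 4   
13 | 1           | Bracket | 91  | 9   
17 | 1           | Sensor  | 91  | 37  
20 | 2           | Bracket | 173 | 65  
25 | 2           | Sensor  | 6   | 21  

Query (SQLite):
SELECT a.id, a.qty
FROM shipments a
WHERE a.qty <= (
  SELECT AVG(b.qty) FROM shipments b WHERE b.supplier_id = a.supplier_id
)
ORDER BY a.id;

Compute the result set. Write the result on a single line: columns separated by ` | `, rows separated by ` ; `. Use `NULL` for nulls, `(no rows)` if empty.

For each shipments row a, compute AVG(qty) over rows sharing a.supplier_id.
Keep row a if a.qty <= that per-group AVG.
  supplier_id=1: AVG(qty) = 62.666667
  supplier_id=2: AVG(qty) = 73.666667
  supplier_id=3: AVG(qty) = 107.0

2 | 42 ; 8 | 36 ; 9 | 6 ; 25 | 6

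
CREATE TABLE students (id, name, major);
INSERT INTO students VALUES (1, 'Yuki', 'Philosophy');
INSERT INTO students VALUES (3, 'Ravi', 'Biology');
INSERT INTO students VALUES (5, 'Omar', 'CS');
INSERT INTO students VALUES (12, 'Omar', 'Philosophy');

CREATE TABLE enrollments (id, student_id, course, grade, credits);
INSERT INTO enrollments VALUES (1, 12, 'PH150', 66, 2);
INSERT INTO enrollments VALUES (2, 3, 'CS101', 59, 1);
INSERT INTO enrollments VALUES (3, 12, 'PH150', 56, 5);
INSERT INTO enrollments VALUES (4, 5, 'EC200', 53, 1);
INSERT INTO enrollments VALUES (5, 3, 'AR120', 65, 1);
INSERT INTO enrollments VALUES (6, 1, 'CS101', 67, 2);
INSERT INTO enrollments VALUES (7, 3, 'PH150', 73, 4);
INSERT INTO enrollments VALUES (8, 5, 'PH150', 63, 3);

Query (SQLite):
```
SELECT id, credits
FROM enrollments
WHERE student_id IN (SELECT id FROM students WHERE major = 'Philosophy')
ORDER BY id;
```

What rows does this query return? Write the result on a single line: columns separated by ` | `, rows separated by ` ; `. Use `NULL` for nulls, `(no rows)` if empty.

Inner query: students.id where major = 'Philosophy'.
Outer: keep enrollments rows whose student_id is in that set.
Inner query → {1, 12}

1 | 2 ; 3 | 5 ; 6 | 2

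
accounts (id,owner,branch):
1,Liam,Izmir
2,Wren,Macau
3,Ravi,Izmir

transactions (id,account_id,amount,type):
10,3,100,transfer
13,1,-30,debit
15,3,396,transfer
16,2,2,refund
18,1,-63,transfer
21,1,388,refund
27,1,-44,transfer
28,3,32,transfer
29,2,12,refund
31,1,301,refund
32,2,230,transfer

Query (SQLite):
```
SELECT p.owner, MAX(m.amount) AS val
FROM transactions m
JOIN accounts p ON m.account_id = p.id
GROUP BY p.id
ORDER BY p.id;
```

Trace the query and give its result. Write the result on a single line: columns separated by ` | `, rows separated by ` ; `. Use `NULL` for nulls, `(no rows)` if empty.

Join each transactions row to its accounts via account_id.
Group joined rows by accounts.id; compute MAX(m.amount) per group.
  1: ids {13, 18, 21, 27, 31} → MAX(m.amount)=388
  2: ids {16, 29, 32} → MAX(m.amount)=230
  3: ids {10, 15, 28} → MAX(m.amount)=396

Liam | 388 ; Wren | 230 ; Ravi | 396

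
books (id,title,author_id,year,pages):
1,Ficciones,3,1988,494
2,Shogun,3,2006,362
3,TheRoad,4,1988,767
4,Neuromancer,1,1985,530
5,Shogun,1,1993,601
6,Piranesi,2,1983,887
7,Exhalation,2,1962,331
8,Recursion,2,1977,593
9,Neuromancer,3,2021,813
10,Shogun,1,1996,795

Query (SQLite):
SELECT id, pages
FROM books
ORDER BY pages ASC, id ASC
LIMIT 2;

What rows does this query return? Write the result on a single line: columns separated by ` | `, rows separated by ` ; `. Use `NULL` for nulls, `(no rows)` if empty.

Sort by pages asc, tiebreak id asc: (331, id=7), (362, id=2), (494, id=1), (530, id=4), (593, id=8) …. Take first 2.

7 | 331 ; 2 | 362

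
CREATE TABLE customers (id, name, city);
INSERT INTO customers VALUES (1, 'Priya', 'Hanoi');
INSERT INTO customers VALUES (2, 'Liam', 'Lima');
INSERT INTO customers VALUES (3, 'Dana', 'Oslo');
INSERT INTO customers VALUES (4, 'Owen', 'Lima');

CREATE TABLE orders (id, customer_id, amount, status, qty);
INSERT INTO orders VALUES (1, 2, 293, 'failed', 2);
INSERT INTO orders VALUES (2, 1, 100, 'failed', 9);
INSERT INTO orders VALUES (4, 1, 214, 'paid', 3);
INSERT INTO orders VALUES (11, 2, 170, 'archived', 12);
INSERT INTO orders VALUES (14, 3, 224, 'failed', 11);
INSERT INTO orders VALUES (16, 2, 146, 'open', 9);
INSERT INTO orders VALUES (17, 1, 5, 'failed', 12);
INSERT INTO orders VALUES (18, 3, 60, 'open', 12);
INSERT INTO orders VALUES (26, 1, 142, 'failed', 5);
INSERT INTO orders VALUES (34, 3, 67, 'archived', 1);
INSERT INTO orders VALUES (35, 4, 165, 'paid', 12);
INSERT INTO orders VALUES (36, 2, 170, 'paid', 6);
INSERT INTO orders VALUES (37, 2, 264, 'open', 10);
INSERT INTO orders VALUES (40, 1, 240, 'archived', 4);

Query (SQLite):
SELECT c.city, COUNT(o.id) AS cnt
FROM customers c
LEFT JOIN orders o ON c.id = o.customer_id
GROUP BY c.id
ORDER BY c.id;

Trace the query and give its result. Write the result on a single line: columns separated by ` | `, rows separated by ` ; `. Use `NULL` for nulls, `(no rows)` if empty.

Hanoi | 5 ; Lima | 5 ; Oslo | 3 ; Lima | 1

LEFT JOIN keeps every customers row; unmatched ones get NULL for orders columns.
Group by customers.id and compute COUNT(o.id). COUNT(col) of an all-NULL group is 0.
  1: ids {2, 4, 17, 26, 40} → COUNT(o.id)=5
  2: ids {1, 11, 16, 36, 37} → COUNT(o.id)=5
  3: ids {14, 18, 34} → COUNT(o.id)=3
  4: ids {35} → COUNT(o.id)=1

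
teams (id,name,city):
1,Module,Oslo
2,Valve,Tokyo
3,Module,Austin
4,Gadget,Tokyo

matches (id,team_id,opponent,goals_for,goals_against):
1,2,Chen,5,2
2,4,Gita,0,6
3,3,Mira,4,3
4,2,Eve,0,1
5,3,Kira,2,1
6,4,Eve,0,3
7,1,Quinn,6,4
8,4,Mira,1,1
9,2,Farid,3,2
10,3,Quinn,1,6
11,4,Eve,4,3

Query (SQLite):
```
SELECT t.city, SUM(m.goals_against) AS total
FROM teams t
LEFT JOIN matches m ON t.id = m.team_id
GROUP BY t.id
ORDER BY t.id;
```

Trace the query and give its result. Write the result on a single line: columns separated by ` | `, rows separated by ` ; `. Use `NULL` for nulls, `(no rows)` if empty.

LEFT JOIN keeps every teams row; unmatched ones get NULL for matches columns.
Group by teams.id and compute SUM(m.goals_against). SUM over an all-NULL group is NULL.
  1: ids {7} → SUM(m.goals_against)=4
  2: ids {1, 4, 9} → SUM(m.goals_against)=5
  3: ids {3, 5, 10} → SUM(m.goals_against)=10
  4: ids {2, 6, 8, 11} → SUM(m.goals_against)=13

Oslo | 4 ; Tokyo | 5 ; Austin | 10 ; Tokyo | 13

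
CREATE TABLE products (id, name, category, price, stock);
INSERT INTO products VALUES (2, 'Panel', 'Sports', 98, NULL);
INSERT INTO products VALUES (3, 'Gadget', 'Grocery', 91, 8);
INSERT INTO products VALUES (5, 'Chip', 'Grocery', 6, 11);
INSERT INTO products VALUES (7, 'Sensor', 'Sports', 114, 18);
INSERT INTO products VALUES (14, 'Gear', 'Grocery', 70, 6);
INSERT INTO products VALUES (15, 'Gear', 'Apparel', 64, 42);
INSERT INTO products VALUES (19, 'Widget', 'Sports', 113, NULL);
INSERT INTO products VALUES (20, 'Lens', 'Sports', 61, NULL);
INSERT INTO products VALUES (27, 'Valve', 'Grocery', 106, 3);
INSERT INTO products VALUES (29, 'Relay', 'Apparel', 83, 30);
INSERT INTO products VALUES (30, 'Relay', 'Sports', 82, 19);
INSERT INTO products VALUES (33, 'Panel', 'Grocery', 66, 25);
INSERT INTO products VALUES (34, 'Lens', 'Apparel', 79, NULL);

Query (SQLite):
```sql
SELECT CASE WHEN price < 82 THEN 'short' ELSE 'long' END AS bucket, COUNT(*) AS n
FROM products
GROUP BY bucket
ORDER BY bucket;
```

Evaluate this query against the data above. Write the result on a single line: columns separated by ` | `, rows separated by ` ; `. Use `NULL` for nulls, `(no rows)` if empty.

Bucket rows by price < 82 → 'short' else 'long'; count each bucket.

long | 7 ; short | 6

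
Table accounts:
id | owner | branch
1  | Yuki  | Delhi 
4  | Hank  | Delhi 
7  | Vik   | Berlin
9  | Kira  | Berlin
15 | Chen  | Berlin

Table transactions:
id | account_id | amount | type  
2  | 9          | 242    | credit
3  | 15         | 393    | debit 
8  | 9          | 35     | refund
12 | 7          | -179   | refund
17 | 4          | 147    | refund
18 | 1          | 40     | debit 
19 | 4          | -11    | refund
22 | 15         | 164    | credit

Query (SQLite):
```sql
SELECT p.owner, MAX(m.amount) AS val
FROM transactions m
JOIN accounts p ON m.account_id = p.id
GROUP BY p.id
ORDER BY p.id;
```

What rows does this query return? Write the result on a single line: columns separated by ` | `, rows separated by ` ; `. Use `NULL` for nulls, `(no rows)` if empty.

Yuki | 40 ; Hank | 147 ; Vik | -179 ; Kira | 242 ; Chen | 393

Join each transactions row to its accounts via account_id.
Group joined rows by accounts.id; compute MAX(m.amount) per group.
  1: ids {18} → MAX(m.amount)=40
  4: ids {17, 19} → MAX(m.amount)=147
  7: ids {12} → MAX(m.amount)=-179
  9: ids {2, 8} → MAX(m.amount)=242
  15: ids {3, 22} → MAX(m.amount)=393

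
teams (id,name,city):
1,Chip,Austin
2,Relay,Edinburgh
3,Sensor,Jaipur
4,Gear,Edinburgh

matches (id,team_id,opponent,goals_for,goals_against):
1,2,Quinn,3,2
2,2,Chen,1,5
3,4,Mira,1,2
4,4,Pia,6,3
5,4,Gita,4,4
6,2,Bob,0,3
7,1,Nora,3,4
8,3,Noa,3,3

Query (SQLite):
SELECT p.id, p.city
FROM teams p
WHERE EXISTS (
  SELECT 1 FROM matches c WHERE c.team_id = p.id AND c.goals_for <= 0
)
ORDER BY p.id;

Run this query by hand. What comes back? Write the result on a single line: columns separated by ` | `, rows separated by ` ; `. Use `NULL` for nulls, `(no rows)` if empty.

For each teams row, check whether any matches with matching team_id has goals_for <= 0.
Keep rows where that is true.

2 | Edinburgh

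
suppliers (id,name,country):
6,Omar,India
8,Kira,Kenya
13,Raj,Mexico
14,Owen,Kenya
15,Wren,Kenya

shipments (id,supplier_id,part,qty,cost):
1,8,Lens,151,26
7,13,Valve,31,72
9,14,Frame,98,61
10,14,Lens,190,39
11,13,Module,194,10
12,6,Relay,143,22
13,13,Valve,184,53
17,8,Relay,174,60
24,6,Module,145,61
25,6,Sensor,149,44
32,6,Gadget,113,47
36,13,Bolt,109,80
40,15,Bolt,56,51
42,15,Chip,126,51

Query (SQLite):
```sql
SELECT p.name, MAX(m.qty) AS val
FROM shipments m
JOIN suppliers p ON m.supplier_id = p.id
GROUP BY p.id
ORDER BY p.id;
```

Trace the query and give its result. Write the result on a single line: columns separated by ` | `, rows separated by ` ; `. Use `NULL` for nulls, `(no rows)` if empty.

Omar | 149 ; Kira | 174 ; Raj | 194 ; Owen | 190 ; Wren | 126

Join each shipments row to its suppliers via supplier_id.
Group joined rows by suppliers.id; compute MAX(m.qty) per group.
  6: ids {12, 24, 25, 32} → MAX(m.qty)=149
  8: ids {1, 17} → MAX(m.qty)=174
  13: ids {7, 11, 13, 36} → MAX(m.qty)=194
  14: ids {9, 10} → MAX(m.qty)=190
  15: ids {40, 42} → MAX(m.qty)=126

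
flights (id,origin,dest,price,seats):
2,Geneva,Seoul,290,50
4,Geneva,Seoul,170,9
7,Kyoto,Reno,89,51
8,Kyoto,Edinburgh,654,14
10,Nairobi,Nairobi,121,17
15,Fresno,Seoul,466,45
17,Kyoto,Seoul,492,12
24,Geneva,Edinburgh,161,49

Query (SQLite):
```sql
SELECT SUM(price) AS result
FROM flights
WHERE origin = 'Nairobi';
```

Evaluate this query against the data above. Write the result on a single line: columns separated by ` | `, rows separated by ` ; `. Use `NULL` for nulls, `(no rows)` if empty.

121

Rows where origin='Nairobi' → price values: [121].
SUM of non-NULL values = 121.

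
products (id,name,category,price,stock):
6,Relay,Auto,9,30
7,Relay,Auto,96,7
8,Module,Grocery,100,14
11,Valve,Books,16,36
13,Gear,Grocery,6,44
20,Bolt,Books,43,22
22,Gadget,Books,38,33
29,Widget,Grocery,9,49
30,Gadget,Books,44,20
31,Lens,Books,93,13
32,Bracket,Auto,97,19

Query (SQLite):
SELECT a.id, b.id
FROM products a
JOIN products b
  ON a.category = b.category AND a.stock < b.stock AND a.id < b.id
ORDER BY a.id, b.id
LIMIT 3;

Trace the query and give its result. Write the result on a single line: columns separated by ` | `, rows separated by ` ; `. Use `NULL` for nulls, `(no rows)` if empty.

7 | 32 ; 8 | 13 ; 8 | 29

Pairs (a,b) with same category, a.stock < b.stock, a.id < b.id.
category groups: Auto:{6,7,32} Books:{11,20,22,30,31} Grocery:{8,13,29}
Ordered by (a.id, b.id); first 3.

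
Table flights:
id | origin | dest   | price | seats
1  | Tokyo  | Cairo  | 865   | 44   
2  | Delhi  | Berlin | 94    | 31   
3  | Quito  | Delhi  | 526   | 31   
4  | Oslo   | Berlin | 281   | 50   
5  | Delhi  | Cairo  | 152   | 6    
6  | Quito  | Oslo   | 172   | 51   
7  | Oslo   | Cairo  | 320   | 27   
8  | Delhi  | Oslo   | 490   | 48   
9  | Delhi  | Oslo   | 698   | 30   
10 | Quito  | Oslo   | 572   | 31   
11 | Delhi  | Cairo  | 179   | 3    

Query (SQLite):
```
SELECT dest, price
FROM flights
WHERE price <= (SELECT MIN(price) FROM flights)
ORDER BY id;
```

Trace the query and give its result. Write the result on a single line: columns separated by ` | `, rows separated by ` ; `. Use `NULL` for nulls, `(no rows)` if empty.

Scalar subquery: MIN(price) over all flights rows = 94.
Keep rows where price <= that value.

Berlin | 94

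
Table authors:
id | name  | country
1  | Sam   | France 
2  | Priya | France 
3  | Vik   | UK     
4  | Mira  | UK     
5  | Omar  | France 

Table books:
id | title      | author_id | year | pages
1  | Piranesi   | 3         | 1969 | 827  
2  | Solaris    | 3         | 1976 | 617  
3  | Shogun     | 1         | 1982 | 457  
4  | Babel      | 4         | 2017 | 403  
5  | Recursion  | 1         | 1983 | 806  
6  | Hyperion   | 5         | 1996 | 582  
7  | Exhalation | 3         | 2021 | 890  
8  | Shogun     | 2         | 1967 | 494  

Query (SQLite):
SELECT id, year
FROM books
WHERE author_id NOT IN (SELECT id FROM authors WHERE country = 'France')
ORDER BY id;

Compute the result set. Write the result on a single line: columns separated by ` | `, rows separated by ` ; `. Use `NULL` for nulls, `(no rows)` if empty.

Inner query: authors.id where country = 'France'.
Outer: keep books rows whose author_id is not in that set.
Inner query → {1, 2, 5}

1 | 1969 ; 2 | 1976 ; 4 | 2017 ; 7 | 2021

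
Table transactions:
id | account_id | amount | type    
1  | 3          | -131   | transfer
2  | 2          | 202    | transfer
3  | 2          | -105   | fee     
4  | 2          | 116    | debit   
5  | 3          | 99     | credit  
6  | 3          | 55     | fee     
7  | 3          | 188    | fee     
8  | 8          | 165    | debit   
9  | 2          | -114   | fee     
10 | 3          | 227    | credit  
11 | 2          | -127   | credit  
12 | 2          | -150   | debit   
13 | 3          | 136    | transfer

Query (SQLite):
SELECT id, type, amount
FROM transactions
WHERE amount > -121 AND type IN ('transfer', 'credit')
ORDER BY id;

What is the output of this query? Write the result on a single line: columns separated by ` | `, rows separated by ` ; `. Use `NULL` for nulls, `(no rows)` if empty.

2 | transfer | 202 ; 5 | credit | 99 ; 10 | credit | 227 ; 13 | transfer | 136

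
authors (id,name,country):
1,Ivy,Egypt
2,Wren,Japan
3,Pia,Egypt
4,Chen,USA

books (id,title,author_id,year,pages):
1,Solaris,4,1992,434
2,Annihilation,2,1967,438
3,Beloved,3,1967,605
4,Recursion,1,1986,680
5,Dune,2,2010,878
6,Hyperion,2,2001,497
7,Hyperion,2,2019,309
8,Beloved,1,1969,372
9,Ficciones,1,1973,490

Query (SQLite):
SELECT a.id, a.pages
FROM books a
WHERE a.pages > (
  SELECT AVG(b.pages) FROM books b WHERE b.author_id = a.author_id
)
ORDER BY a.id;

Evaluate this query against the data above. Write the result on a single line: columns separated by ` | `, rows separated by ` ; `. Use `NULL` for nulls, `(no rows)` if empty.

4 | 680 ; 5 | 878

For each books row a, compute AVG(pages) over rows sharing a.author_id.
Keep row a if a.pages > that per-group AVG.
  author_id=1: AVG(pages) = 514.0
  author_id=2: AVG(pages) = 530.5
  author_id=3: AVG(pages) = 605.0
  author_id=4: AVG(pages) = 434.0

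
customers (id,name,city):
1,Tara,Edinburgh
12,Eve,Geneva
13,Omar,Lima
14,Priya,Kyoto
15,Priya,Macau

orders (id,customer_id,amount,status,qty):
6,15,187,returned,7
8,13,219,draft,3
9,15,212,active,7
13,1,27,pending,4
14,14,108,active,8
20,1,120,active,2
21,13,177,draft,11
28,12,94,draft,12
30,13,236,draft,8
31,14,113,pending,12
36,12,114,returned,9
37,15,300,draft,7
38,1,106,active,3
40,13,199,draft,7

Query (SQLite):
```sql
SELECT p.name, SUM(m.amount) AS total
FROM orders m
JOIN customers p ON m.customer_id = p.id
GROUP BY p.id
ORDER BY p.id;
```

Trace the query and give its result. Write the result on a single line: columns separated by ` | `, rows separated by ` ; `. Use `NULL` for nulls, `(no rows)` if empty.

Join each orders row to its customers via customer_id.
Group joined rows by customers.id; compute SUM(m.amount) per group.
  1: ids {13, 20, 38} → SUM(m.amount)=253
  12: ids {28, 36} → SUM(m.amount)=208
  13: ids {8, 21, 30, 40} → SUM(m.amount)=831
  14: ids {14, 31} → SUM(m.amount)=221
  15: ids {6, 9, 37} → SUM(m.amount)=699

Tara | 253 ; Eve | 208 ; Omar | 831 ; Priya | 221 ; Priya | 699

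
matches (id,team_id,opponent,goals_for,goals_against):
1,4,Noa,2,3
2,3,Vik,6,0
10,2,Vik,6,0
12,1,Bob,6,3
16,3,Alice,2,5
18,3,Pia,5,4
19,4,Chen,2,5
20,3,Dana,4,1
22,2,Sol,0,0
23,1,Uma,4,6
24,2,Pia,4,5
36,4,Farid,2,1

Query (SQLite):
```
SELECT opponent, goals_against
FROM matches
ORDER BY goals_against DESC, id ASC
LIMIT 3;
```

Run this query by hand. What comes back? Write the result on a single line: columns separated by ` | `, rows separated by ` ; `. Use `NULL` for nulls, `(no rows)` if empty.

Uma | 6 ; Alice | 5 ; Chen | 5

Sort by goals_against desc, tiebreak id asc: (6, id=23), (5, id=16), (5, id=19), (5, id=24), (4, id=18), (3, id=1) …. Take first 3.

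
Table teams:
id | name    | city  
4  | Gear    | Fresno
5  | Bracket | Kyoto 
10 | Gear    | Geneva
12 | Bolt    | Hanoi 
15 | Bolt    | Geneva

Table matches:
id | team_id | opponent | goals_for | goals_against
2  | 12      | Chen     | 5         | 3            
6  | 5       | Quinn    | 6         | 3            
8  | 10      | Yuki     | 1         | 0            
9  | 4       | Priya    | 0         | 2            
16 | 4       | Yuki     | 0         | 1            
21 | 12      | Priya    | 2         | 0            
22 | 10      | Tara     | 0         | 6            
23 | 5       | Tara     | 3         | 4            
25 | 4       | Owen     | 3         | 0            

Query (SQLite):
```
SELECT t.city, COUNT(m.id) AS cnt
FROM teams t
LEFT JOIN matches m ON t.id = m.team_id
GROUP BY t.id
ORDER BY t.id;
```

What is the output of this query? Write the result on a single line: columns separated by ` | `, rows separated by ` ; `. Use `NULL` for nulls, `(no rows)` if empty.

Fresno | 3 ; Kyoto | 2 ; Geneva | 2 ; Hanoi | 2 ; Geneva | 0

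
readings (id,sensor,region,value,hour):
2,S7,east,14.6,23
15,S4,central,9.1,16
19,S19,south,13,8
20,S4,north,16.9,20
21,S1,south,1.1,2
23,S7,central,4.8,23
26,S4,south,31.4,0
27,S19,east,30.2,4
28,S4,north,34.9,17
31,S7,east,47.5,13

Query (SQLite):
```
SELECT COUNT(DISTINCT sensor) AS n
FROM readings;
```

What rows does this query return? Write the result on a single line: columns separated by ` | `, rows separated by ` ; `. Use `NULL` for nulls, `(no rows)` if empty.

4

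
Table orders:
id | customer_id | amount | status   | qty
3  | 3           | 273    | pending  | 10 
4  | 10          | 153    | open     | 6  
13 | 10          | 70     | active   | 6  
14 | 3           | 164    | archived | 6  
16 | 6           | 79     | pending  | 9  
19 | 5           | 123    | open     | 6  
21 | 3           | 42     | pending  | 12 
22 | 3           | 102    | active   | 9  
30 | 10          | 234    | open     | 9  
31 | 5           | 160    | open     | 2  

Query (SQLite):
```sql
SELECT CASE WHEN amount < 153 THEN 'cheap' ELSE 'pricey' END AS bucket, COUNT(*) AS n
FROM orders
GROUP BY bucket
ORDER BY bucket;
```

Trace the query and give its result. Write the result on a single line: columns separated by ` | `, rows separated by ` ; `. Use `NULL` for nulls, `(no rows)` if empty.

Bucket rows by amount < 153 → 'cheap' else 'pricey'; count each bucket.

cheap | 5 ; pricey | 5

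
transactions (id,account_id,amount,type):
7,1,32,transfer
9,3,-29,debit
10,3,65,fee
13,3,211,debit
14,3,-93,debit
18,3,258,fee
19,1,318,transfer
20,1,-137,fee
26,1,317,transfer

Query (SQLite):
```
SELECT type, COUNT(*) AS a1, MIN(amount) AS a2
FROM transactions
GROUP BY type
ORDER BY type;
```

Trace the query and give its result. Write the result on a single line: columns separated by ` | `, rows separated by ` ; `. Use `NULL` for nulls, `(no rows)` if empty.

debit | 3 | -93 ; fee | 3 | -137 ; transfer | 3 | 32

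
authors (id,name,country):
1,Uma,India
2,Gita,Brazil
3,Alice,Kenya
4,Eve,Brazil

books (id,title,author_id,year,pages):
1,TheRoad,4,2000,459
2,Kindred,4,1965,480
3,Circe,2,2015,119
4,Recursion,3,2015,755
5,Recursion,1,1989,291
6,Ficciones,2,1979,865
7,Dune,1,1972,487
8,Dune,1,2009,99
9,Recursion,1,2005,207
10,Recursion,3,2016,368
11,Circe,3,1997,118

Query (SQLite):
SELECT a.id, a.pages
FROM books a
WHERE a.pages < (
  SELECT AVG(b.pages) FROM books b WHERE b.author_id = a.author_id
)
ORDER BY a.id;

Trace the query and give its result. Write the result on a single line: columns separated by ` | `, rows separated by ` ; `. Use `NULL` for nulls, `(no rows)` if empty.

For each books row a, compute AVG(pages) over rows sharing a.author_id.
Keep row a if a.pages < that per-group AVG.
  author_id=1: AVG(pages) = 271.0
  author_id=2: AVG(pages) = 492.0
  author_id=3: AVG(pages) = 413.666667
  author_id=4: AVG(pages) = 469.5

1 | 459 ; 3 | 119 ; 8 | 99 ; 9 | 207 ; 10 | 368 ; 11 | 118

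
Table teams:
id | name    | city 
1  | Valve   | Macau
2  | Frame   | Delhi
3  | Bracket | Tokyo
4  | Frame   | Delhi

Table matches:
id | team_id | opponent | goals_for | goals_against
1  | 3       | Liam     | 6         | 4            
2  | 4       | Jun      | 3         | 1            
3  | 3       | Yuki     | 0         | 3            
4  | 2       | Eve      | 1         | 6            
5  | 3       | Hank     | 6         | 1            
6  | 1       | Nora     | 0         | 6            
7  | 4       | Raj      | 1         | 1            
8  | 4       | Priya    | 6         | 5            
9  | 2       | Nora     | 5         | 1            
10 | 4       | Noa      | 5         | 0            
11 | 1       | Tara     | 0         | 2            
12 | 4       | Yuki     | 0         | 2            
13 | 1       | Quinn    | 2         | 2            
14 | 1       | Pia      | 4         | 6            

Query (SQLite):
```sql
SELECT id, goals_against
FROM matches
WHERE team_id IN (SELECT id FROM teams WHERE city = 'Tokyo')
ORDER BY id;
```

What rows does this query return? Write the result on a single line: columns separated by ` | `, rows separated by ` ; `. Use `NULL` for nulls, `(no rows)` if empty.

1 | 4 ; 3 | 3 ; 5 | 1

Inner query: teams.id where city = 'Tokyo'.
Outer: keep matches rows whose team_id is in that set.
Inner query → {3}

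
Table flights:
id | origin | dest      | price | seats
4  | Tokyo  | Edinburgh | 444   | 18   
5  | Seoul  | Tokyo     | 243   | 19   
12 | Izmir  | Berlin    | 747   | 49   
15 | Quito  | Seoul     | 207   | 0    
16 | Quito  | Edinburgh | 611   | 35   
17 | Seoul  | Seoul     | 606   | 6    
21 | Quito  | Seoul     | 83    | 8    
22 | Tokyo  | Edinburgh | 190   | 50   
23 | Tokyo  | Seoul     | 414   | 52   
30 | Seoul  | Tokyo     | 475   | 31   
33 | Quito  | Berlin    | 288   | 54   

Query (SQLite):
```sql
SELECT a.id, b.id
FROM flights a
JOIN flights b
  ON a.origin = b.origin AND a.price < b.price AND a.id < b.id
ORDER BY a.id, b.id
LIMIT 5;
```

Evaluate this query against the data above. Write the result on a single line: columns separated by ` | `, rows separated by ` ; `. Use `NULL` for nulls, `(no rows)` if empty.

5 | 17 ; 5 | 30 ; 15 | 16 ; 15 | 33 ; 21 | 33

Pairs (a,b) with same origin, a.price < b.price, a.id < b.id.
origin groups: Izmir:{12} Quito:{15,16,21,33} Seoul:{5,17,30} Tokyo:{4,22,23}
Ordered by (a.id, b.id); first 5.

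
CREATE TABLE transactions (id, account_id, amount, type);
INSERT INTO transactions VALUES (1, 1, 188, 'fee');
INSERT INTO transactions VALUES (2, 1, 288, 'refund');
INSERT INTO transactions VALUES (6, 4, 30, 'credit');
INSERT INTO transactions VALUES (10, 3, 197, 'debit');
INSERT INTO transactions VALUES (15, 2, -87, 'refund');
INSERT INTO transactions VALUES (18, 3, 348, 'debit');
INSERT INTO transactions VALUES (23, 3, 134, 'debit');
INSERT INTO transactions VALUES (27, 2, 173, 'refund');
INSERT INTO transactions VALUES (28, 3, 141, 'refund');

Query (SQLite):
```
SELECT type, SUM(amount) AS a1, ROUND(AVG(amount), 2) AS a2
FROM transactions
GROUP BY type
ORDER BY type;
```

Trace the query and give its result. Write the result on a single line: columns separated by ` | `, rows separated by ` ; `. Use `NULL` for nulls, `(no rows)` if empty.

credit | 30 | 30 ; debit | 679 | 226.33 ; fee | 188 | 188 ; refund | 515 | 128.75

Group transactions by type.
Per group compute: SUM(amount), ROUND(AVG(amount), 2).
  credit: ids {6} → SUM(amount)=30, ROUND(AVG(amount), 2)=30
  debit: ids {10, 18, 23} → SUM(amount)=679, ROUND(AVG(amount), 2)=226.33
  fee: ids {1} → SUM(amount)=188, ROUND(AVG(amount), 2)=188
  refund: ids {2, 15, 27, 28} → SUM(amount)=515, ROUND(AVG(amount), 2)=128.75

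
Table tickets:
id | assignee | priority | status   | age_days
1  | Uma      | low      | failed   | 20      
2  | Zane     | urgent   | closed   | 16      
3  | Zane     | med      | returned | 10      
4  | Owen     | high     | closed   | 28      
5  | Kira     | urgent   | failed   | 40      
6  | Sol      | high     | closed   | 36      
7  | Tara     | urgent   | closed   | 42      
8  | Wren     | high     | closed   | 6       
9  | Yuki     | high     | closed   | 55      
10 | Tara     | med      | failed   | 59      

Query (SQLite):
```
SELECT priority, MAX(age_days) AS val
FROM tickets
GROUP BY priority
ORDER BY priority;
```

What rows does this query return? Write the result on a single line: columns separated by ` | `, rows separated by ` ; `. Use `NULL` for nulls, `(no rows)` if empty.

high | 55 ; low | 20 ; med | 59 ; urgent | 42

Partition tickets by priority; compute MAX(age_days) within each group.
  high: ids {4, 6, 8, 9} → MAX(age_days)=55
  low: ids {1} → MAX(age_days)=20
  med: ids {3, 10} → MAX(age_days)=59
  urgent: ids {2, 5, 7} → MAX(age_days)=42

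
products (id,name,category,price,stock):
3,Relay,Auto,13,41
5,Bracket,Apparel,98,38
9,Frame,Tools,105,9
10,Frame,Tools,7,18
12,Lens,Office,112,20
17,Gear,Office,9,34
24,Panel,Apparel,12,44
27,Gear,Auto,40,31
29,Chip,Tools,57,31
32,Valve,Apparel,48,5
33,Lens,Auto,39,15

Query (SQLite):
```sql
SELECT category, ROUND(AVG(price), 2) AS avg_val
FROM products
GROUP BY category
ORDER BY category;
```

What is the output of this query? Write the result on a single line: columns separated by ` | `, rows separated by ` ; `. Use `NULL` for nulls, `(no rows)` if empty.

Partition products by category; compute ROUND(AVG(price), 2) within each group.
  Apparel: ids {5, 24, 32} → ROUND(AVG(price), 2)=52.67
  Auto: ids {3, 27, 33} → ROUND(AVG(price), 2)=30.67
  Office: ids {12, 17} → ROUND(AVG(price), 2)=60.5
  Tools: ids {9, 10, 29} → ROUND(AVG(price), 2)=56.33

Apparel | 52.67 ; Auto | 30.67 ; Office | 60.5 ; Tools | 56.33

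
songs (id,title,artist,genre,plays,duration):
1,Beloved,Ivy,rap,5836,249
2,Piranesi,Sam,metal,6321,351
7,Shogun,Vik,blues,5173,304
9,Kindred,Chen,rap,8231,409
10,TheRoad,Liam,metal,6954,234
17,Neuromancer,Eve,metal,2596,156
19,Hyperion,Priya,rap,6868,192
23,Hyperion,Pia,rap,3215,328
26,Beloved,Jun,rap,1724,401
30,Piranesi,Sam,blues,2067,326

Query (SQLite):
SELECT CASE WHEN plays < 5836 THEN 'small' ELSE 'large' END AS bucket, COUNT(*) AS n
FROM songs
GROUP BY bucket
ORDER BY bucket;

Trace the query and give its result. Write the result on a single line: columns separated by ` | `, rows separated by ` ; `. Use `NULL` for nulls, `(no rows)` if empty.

large | 5 ; small | 5

Bucket rows by plays < 5836 → 'small' else 'large'; count each bucket.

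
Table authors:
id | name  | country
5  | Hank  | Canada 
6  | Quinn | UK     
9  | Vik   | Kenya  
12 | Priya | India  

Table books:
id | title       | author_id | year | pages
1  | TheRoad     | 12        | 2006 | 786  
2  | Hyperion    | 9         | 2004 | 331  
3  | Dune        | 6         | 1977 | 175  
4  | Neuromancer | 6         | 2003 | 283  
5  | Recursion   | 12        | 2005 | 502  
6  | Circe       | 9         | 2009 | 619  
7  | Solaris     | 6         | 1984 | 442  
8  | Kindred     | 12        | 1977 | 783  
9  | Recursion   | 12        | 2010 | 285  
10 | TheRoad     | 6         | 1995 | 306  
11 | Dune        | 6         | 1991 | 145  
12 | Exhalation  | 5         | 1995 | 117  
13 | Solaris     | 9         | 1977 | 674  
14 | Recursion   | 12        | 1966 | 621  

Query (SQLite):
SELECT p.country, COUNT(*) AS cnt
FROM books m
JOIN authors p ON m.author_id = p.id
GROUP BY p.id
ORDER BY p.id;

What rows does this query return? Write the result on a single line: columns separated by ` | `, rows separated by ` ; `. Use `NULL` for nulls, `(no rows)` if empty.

Canada | 1 ; UK | 5 ; Kenya | 3 ; India | 5

Join each books row to its authors via author_id.
Group joined rows by authors.id; compute COUNT(*) per group.
  5: ids {12} → COUNT(*)=1
  6: ids {3, 4, 7, 10, 11} → COUNT(*)=5
  9: ids {2, 6, 13} → COUNT(*)=3
  12: ids {1, 5, 8, 9, 14} → COUNT(*)=5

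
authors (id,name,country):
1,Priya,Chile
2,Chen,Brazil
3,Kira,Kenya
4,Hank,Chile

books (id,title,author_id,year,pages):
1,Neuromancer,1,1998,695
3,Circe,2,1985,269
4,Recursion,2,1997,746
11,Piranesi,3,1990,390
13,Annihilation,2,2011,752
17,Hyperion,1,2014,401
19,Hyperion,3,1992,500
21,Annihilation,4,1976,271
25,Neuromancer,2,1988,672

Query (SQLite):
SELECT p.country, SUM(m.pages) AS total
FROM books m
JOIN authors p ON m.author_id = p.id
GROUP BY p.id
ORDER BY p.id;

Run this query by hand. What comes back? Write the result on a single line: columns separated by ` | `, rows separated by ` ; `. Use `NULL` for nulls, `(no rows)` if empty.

Chile | 1096 ; Brazil | 2439 ; Kenya | 890 ; Chile | 271

Join each books row to its authors via author_id.
Group joined rows by authors.id; compute SUM(m.pages) per group.
  1: ids {1, 17} → SUM(m.pages)=1096
  2: ids {3, 4, 13, 25} → SUM(m.pages)=2439
  3: ids {11, 19} → SUM(m.pages)=890
  4: ids {21} → SUM(m.pages)=271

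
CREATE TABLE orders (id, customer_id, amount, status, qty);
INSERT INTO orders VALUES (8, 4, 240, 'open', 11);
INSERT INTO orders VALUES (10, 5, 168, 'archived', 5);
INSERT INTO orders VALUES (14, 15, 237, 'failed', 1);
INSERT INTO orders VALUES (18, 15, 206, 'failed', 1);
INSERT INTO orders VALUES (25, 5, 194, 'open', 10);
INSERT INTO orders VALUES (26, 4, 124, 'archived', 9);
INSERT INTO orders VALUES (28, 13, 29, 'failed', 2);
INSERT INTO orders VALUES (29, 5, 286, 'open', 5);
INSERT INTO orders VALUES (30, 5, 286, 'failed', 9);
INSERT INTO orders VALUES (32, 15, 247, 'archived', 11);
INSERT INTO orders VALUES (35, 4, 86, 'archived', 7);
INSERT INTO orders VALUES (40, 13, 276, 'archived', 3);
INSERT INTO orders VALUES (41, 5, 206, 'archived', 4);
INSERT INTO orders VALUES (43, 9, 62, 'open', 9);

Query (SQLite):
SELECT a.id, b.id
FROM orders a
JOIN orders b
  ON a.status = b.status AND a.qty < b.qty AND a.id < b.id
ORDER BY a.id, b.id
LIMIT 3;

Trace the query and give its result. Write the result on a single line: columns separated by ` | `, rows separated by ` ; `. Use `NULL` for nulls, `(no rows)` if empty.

Pairs (a,b) with same status, a.qty < b.qty, a.id < b.id.
status groups: archived:{10,26,32,35,40,41} failed:{14,18,28,30} open:{8,25,29,43}
Ordered by (a.id, b.id); first 3.

10 | 26 ; 10 | 32 ; 10 | 35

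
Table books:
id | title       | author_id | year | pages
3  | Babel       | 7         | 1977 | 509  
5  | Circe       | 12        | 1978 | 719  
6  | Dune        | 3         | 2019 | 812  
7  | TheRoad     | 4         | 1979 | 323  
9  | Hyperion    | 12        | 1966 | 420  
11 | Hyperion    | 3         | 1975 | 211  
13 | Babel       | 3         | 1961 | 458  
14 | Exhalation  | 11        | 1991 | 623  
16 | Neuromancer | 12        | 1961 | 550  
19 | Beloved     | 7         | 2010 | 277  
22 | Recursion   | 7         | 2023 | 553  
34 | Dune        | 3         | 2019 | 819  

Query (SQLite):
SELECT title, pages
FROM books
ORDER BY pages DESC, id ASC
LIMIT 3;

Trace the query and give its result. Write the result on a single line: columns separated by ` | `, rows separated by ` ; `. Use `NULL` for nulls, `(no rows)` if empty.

Dune | 819 ; Dune | 812 ; Circe | 719

Sort by pages desc, tiebreak id asc: (819, id=34), (812, id=6), (719, id=5), (623, id=14), (553, id=22), (550, id=16) …. Take first 3.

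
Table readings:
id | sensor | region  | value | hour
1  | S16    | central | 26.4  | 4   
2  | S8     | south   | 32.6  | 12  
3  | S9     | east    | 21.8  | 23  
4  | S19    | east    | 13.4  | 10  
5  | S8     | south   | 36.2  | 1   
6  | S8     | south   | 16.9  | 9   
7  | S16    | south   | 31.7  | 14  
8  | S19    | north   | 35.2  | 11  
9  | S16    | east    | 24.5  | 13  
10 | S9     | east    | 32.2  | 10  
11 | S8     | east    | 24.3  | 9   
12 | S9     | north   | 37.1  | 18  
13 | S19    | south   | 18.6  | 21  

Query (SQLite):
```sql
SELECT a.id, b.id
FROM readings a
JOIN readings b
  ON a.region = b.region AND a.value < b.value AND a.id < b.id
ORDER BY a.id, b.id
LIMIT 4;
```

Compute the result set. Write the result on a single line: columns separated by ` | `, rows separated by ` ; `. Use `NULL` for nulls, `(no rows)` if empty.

Pairs (a,b) with same region, a.value < b.value, a.id < b.id.
region groups: central:{1} east:{3,4,9,10,11} north:{8,12} south:{2,5,6,7,13}
Ordered by (a.id, b.id); first 4.

2 | 5 ; 3 | 9 ; 3 | 10 ; 3 | 11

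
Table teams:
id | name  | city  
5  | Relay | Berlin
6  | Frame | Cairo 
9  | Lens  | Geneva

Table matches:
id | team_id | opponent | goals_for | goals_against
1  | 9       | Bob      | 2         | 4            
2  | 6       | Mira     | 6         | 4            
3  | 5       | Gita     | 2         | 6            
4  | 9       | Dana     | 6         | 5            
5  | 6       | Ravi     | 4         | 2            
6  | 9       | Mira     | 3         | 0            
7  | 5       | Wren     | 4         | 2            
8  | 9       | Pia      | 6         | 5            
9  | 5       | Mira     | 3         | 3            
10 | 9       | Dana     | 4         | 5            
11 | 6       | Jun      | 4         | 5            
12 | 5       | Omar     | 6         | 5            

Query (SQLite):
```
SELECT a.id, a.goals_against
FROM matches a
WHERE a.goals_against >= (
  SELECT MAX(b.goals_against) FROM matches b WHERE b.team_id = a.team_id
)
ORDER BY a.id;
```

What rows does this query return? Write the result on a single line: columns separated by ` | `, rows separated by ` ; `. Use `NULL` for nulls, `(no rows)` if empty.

3 | 6 ; 4 | 5 ; 8 | 5 ; 10 | 5 ; 11 | 5

For each matches row a, compute MAX(goals_against) over rows sharing a.team_id.
Keep row a if a.goals_against >= that per-group MAX.
  team_id=5: MAX(goals_against) = 6
  team_id=6: MAX(goals_against) = 5
  team_id=9: MAX(goals_against) = 5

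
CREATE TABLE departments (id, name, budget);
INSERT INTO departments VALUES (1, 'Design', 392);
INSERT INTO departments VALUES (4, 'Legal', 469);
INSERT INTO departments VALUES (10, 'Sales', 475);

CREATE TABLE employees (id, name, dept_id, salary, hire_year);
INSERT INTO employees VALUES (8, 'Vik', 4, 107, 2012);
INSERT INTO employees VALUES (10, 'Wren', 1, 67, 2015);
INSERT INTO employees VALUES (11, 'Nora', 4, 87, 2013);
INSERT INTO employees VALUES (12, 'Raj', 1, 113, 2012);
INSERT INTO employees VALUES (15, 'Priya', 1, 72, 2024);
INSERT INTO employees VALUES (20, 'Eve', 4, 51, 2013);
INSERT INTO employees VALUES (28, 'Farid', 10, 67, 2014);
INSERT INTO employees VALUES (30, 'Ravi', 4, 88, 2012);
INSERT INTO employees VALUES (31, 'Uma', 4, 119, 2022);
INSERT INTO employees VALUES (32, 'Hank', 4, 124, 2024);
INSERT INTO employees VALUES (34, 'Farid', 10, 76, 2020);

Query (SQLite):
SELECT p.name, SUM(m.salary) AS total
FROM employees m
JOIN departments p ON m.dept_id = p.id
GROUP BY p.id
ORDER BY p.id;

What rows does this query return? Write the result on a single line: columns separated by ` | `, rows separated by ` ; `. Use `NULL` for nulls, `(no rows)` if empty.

Join each employees row to its departments via dept_id.
Group joined rows by departments.id; compute SUM(m.salary) per group.
  1: ids {10, 12, 15} → SUM(m.salary)=252
  4: ids {8, 11, 20, 30, 31, 32} → SUM(m.salary)=576
  10: ids {28, 34} → SUM(m.salary)=143

Design | 252 ; Legal | 576 ; Sales | 143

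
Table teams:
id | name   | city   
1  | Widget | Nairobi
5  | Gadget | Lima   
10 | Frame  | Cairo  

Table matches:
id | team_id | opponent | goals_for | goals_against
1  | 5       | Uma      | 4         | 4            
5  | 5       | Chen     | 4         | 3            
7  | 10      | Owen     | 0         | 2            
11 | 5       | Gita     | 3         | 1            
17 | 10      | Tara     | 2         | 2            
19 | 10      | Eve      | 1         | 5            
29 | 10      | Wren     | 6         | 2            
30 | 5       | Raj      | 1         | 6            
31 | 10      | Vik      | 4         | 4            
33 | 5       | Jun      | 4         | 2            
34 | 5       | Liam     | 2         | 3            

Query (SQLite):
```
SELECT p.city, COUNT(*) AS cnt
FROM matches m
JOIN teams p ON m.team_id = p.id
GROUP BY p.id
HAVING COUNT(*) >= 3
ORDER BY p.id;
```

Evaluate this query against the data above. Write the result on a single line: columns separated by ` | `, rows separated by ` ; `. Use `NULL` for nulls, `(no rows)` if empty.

Lima | 6 ; Cairo | 5

Join each matches row to its teams via team_id.
Group joined rows by teams.id; compute COUNT(*) per group.
HAVING: keep groups with count ≥ 3.
  5: ids {1, 5, 11, 30, 33, 34} → COUNT(*)=6
  10: ids {7, 17, 19, 29, 31} → COUNT(*)=5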